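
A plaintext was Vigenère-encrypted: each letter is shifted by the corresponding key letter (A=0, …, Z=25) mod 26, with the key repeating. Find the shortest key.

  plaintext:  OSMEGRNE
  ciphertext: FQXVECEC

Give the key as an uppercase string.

RYL

  i= 0: F-O = 17 → R
  i= 1: Q-S = 24 → Y
  i= 2: X-M = 11 → L
  i= 3: V-E = 17 → R
  i= 4: E-G = 24 → Y
  i= 5: C-R = 11 → L
  i= 6: E-N = 17 → R
  i= 7: C-E = 24 → Y
  shifts repeat with period 3: RYL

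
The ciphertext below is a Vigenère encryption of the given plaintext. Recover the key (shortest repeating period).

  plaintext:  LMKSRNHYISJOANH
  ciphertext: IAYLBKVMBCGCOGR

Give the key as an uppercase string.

  i= 0: I-L = 23 → X
  i= 1: A-M = 14 → O
  i= 2: Y-K = 14 → O
  i= 3: L-S = 19 → T
  i= 4: B-R = 10 → K
  i= 5: K-N = 23 → X
  i= 6: V-H = 14 → O
  i= 7: M-Y = 14 → O
  i= 8: B-I = 19 → T
  i= 9: C-S = 10 → K
  i=10: G-J = 23 → X
  i=11: C-O = 14 → O
  i=12: O-A = 14 → O
  i=13: G-N = 19 → T
  i=14: R-H = 10 → K
  shifts repeat with period 5: XOOTK

XOOTK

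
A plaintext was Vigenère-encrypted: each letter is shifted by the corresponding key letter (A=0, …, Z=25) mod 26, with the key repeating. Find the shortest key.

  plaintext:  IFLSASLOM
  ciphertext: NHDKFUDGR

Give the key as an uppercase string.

FCSS

  i= 0: N-I =  5 → F
  i= 1: H-F =  2 → C
  i= 2: D-L = 18 → S
  i= 3: K-S = 18 → S
  i= 4: F-A =  5 → F
  i= 5: U-S =  2 → C
  i= 6: D-L = 18 → S
  i= 7: G-O = 18 → S
  i= 8: R-M =  5 → F
  shifts repeat with period 4: FCSS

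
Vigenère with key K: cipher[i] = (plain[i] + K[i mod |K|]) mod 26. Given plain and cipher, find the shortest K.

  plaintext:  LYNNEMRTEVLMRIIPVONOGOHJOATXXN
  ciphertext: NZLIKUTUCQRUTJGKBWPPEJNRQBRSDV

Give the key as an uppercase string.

  i= 0: N-L =  2 → C
  i= 1: Z-Y =  1 → B
  i= 2: L-N = 24 → Y
  i= 3: I-N = 21 → V
  i= 4: K-E =  6 → G
  i= 5: U-M =  8 → I
  i= 6: T-R =  2 → C
  i= 7: U-T =  1 → B
  i= 8: C-E = 24 → Y
  i= 9: Q-V = 21 → V
  i=10: R-L =  6 → G
  i=11: U-M =  8 → I
  i=12: T-R =  2 → C
  i=13: J-I =  1 → B
  i=14: G-I = 24 → Y
  i=15: K-P = 21 → V
  i=16: B-V =  6 → G
  i=17: W-O =  8 → I
  i=18: P-N =  2 → C
  i=19: P-O =  1 → B
  i=20: E-G = 24 → Y
  i=21: J-O = 21 → V
  i=22: N-H =  6 → G
  i=23: R-J =  8 → I
  i=24: Q-O =  2 → C
  i=25: B-A =  1 → B
  i=26: R-T = 24 → Y
  i=27: S-X = 21 → V
  i=28: D-X =  6 → G
  i=29: V-N =  8 → I
  shifts repeat with period 6: CBYVGI

CBYVGI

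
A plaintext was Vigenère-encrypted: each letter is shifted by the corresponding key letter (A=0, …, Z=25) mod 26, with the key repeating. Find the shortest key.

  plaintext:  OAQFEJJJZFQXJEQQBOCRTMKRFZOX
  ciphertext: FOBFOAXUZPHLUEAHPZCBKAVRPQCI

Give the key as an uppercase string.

  i= 0: F-O = 17 → R
  i= 1: O-A = 14 → O
  i= 2: B-Q = 11 → L
  i= 3: F-F =  0 → A
  i= 4: O-E = 10 → K
  i= 5: A-J = 17 → R
  i= 6: X-J = 14 → O
  i= 7: U-J = 11 → L
  i= 8: Z-Z =  0 → A
  i= 9: P-F = 10 → K
  i=10: H-Q = 17 → R
  i=11: L-X = 14 → O
  i=12: U-J = 11 → L
  i=13: E-E =  0 → A
  i=14: A-Q = 10 → K
  i=15: H-Q = 17 → R
  i=16: P-B = 14 → O
  i=17: Z-O = 11 → L
  i=18: C-C =  0 → A
  i=19: B-R = 10 → K
  i=20: K-T = 17 → R
  i=21: A-M = 14 → O
  i=22: V-K = 11 → L
  i=23: R-R =  0 → A
  i=24: P-F = 10 → K
  i=25: Q-Z = 17 → R
  i=26: C-O = 14 → O
  i=27: I-X = 11 → L
  shifts repeat with period 5: ROLAK

ROLAK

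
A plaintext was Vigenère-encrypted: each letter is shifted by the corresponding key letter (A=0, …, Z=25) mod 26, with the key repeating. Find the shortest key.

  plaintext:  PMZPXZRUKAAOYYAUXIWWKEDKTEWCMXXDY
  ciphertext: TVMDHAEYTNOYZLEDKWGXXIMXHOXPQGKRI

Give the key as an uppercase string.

EJNOKBN

  i= 0: T-P =  4 → E
  i= 1: V-M =  9 → J
  i= 2: M-Z = 13 → N
  i= 3: D-P = 14 → O
  i= 4: H-X = 10 → K
  i= 5: A-Z =  1 → B
  i= 6: E-R = 13 → N
  i= 7: Y-U =  4 → E
  i= 8: T-K =  9 → J
  i= 9: N-A = 13 → N
  i=10: O-A = 14 → O
  i=11: Y-O = 10 → K
  i=12: Z-Y =  1 → B
  i=13: L-Y = 13 → N
  i=14: E-A =  4 → E
  i=15: D-U =  9 → J
  i=16: K-X = 13 → N
  i=17: W-I = 14 → O
  i=18: G-W = 10 → K
  i=19: X-W =  1 → B
  i=20: X-K = 13 → N
  i=21: I-E =  4 → E
  i=22: M-D =  9 → J
  i=23: X-K = 13 → N
  i=24: H-T = 14 → O
  i=25: O-E = 10 → K
  i=26: X-W =  1 → B
  i=27: P-C = 13 → N
  i=28: Q-M =  4 → E
  i=29: G-X =  9 → J
  i=30: K-X = 13 → N
  i=31: R-D = 14 → O
  i=32: I-Y = 10 → K
  shifts repeat with period 7: EJNOKBN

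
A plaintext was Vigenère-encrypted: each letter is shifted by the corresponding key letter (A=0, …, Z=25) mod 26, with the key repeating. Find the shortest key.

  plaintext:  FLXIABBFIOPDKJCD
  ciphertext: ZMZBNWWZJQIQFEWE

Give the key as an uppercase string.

  i= 0: Z-F = 20 → U
  i= 1: M-L =  1 → B
  i= 2: Z-X =  2 → C
  i= 3: B-I = 19 → T
  i= 4: N-A = 13 → N
  i= 5: W-B = 21 → V
  i= 6: W-B = 21 → V
  i= 7: Z-F = 20 → U
  i= 8: J-I =  1 → B
  i= 9: Q-O =  2 → C
  i=10: I-P = 19 → T
  i=11: Q-D = 13 → N
  i=12: F-K = 21 → V
  i=13: E-J = 21 → V
  i=14: W-C = 20 → U
  i=15: E-D =  1 → B
  shifts repeat with period 7: UBCTNVV

UBCTNVV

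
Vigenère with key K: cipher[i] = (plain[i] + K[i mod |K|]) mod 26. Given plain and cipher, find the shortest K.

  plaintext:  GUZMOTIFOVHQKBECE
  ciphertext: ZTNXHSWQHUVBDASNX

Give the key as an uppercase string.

  i= 0: Z-G = 19 → T
  i= 1: T-U = 25 → Z
  i= 2: N-Z = 14 → O
  i= 3: X-M = 11 → L
  i= 4: H-O = 19 → T
  i= 5: S-T = 25 → Z
  i= 6: W-I = 14 → O
  i= 7: Q-F = 11 → L
  i= 8: H-O = 19 → T
  i= 9: U-V = 25 → Z
  i=10: V-H = 14 → O
  i=11: B-Q = 11 → L
  i=12: D-K = 19 → T
  i=13: A-B = 25 → Z
  i=14: S-E = 14 → O
  i=15: N-C = 11 → L
  i=16: X-E = 19 → T
  shifts repeat with period 4: TZOL

TZOL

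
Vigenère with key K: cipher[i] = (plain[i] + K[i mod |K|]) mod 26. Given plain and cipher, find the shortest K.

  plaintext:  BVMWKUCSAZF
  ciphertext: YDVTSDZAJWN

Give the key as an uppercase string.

XIJ

  i= 0: Y-B = 23 → X
  i= 1: D-V =  8 → I
  i= 2: V-M =  9 → J
  i= 3: T-W = 23 → X
  i= 4: S-K =  8 → I
  i= 5: D-U =  9 → J
  i= 6: Z-C = 23 → X
  i= 7: A-S =  8 → I
  i= 8: J-A =  9 → J
  i= 9: W-Z = 23 → X
  i=10: N-F =  8 → I
  shifts repeat with period 3: XIJ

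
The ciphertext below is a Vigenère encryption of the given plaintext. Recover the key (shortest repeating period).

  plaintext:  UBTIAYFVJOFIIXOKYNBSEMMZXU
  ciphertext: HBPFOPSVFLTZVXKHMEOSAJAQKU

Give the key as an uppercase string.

NAWXOR

  i= 0: H-U = 13 → N
  i= 1: B-B =  0 → A
  i= 2: P-T = 22 → W
  i= 3: F-I = 23 → X
  i= 4: O-A = 14 → O
  i= 5: P-Y = 17 → R
  i= 6: S-F = 13 → N
  i= 7: V-V =  0 → A
  i= 8: F-J = 22 → W
  i= 9: L-O = 23 → X
  i=10: T-F = 14 → O
  i=11: Z-I = 17 → R
  i=12: V-I = 13 → N
  i=13: X-X =  0 → A
  i=14: K-O = 22 → W
  i=15: H-K = 23 → X
  i=16: M-Y = 14 → O
  i=17: E-N = 17 → R
  i=18: O-B = 13 → N
  i=19: S-S =  0 → A
  i=20: A-E = 22 → W
  i=21: J-M = 23 → X
  i=22: A-M = 14 → O
  i=23: Q-Z = 17 → R
  i=24: K-X = 13 → N
  i=25: U-U =  0 → A
  shifts repeat with period 6: NAWXOR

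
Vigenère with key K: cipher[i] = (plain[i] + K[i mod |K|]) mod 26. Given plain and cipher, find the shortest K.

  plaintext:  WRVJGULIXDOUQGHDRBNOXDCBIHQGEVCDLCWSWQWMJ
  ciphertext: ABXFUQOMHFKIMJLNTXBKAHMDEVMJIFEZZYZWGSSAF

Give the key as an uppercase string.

  i= 0: A-W =  4 → E
  i= 1: B-R = 10 → K
  i= 2: X-V =  2 → C
  i= 3: F-J = 22 → W
  i= 4: U-G = 14 → O
  i= 5: Q-U = 22 → W
  i= 6: O-L =  3 → D
  i= 7: M-I =  4 → E
  i= 8: H-X = 10 → K
  i= 9: F-D =  2 → C
  i=10: K-O = 22 → W
  i=11: I-U = 14 → O
  i=12: M-Q = 22 → W
  i=13: J-G =  3 → D
  i=14: L-H =  4 → E
  i=15: N-D = 10 → K
  i=16: T-R =  2 → C
  i=17: X-B = 22 → W
  i=18: B-N = 14 → O
  i=19: K-O = 22 → W
  i=20: A-X =  3 → D
  i=21: H-D =  4 → E
  i=22: M-C = 10 → K
  i=23: D-B =  2 → C
  i=24: E-I = 22 → W
  i=25: V-H = 14 → O
  i=26: M-Q = 22 → W
  i=27: J-G =  3 → D
  i=28: I-E =  4 → E
  i=29: F-V = 10 → K
  i=30: E-C =  2 → C
  i=31: Z-D = 22 → W
  i=32: Z-L = 14 → O
  i=33: Y-C = 22 → W
  i=34: Z-W =  3 → D
  i=35: W-S =  4 → E
  i=36: G-W = 10 → K
  i=37: S-Q =  2 → C
  i=38: S-W = 22 → W
  i=39: A-M = 14 → O
  i=40: F-J = 22 → W
  shifts repeat with period 7: EKCWOWD

EKCWOWD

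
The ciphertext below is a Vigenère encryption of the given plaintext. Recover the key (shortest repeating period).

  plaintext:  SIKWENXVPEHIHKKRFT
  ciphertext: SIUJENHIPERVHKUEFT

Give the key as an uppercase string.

  i= 0: S-S =  0 → A
  i= 1: I-I =  0 → A
  i= 2: U-K = 10 → K
  i= 3: J-W = 13 → N
  i= 4: E-E =  0 → A
  i= 5: N-N =  0 → A
  i= 6: H-X = 10 → K
  i= 7: I-V = 13 → N
  i= 8: P-P =  0 → A
  i= 9: E-E =  0 → A
  i=10: R-H = 10 → K
  i=11: V-I = 13 → N
  i=12: H-H =  0 → A
  i=13: K-K =  0 → A
  i=14: U-K = 10 → K
  i=15: E-R = 13 → N
  i=16: F-F =  0 → A
  i=17: T-T =  0 → A
  shifts repeat with period 4: AAKN

AAKN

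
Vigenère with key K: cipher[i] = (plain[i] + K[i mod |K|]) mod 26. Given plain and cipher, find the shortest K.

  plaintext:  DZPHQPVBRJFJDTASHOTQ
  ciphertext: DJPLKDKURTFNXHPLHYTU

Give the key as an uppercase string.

  i= 0: D-D =  0 → A
  i= 1: J-Z = 10 → K
  i= 2: P-P =  0 → A
  i= 3: L-H =  4 → E
  i= 4: K-Q = 20 → U
  i= 5: D-P = 14 → O
  i= 6: K-V = 15 → P
  i= 7: U-B = 19 → T
  i= 8: R-R =  0 → A
  i= 9: T-J = 10 → K
  i=10: F-F =  0 → A
  i=11: N-J =  4 → E
  i=12: X-D = 20 → U
  i=13: H-T = 14 → O
  i=14: P-A = 15 → P
  i=15: L-S = 19 → T
  i=16: H-H =  0 → A
  i=17: Y-O = 10 → K
  i=18: T-T =  0 → A
  i=19: U-Q =  4 → E
  shifts repeat with period 8: AKAEUOPT

AKAEUOPT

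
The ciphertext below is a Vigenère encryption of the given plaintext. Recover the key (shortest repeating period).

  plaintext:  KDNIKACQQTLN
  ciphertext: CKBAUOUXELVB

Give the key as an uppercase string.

  i= 0: C-K = 18 → S
  i= 1: K-D =  7 → H
  i= 2: B-N = 14 → O
  i= 3: A-I = 18 → S
  i= 4: U-K = 10 → K
  i= 5: O-A = 14 → O
  i= 6: U-C = 18 → S
  i= 7: X-Q =  7 → H
  i= 8: E-Q = 14 → O
  i= 9: L-T = 18 → S
  i=10: V-L = 10 → K
  i=11: B-N = 14 → O
  shifts repeat with period 6: SHOSKO

SHOSKO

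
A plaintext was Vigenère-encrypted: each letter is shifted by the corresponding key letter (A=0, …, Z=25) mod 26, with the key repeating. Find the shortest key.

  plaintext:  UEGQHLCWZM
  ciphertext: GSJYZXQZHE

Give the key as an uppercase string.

  i= 0: G-U = 12 → M
  i= 1: S-E = 14 → O
  i= 2: J-G =  3 → D
  i= 3: Y-Q =  8 → I
  i= 4: Z-H = 18 → S
  i= 5: X-L = 12 → M
  i= 6: Q-C = 14 → O
  i= 7: Z-W =  3 → D
  i= 8: H-Z =  8 → I
  i= 9: E-M = 18 → S
  shifts repeat with period 5: MODIS

MODIS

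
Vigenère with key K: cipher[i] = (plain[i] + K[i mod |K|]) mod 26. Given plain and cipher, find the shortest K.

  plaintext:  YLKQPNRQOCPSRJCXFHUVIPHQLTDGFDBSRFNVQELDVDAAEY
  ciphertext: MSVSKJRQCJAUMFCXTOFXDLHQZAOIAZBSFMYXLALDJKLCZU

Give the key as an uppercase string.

OHLCVWAA

  i= 0: M-Y = 14 → O
  i= 1: S-L =  7 → H
  i= 2: V-K = 11 → L
  i= 3: S-Q =  2 → C
  i= 4: K-P = 21 → V
  i= 5: J-N = 22 → W
  i= 6: R-R =  0 → A
  i= 7: Q-Q =  0 → A
  i= 8: C-O = 14 → O
  i= 9: J-C =  7 → H
  i=10: A-P = 11 → L
  i=11: U-S =  2 → C
  i=12: M-R = 21 → V
  i=13: F-J = 22 → W
  i=14: C-C =  0 → A
  i=15: X-X =  0 → A
  i=16: T-F = 14 → O
  i=17: O-H =  7 → H
  i=18: F-U = 11 → L
  i=19: X-V =  2 → C
  i=20: D-I = 21 → V
  i=21: L-P = 22 → W
  i=22: H-H =  0 → A
  i=23: Q-Q =  0 → A
  i=24: Z-L = 14 → O
  i=25: A-T =  7 → H
  i=26: O-D = 11 → L
  i=27: I-G =  2 → C
  i=28: A-F = 21 → V
  i=29: Z-D = 22 → W
  i=30: B-B =  0 → A
  i=31: S-S =  0 → A
  i=32: F-R = 14 → O
  i=33: M-F =  7 → H
  i=34: Y-N = 11 → L
  i=35: X-V =  2 → C
  i=36: L-Q = 21 → V
  i=37: A-E = 22 → W
  i=38: L-L =  0 → A
  i=39: D-D =  0 → A
  i=40: J-V = 14 → O
  i=41: K-D =  7 → H
  i=42: L-A = 11 → L
  i=43: C-A =  2 → C
  i=44: Z-E = 21 → V
  i=45: U-Y = 22 → W
  shifts repeat with period 8: OHLCVWAA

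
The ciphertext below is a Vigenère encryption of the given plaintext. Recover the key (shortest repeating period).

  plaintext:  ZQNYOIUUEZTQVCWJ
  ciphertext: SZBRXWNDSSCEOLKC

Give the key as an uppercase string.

TJO

  i= 0: S-Z = 19 → T
  i= 1: Z-Q =  9 → J
  i= 2: B-N = 14 → O
  i= 3: R-Y = 19 → T
  i= 4: X-O =  9 → J
  i= 5: W-I = 14 → O
  i= 6: N-U = 19 → T
  i= 7: D-U =  9 → J
  i= 8: S-E = 14 → O
  i= 9: S-Z = 19 → T
  i=10: C-T =  9 → J
  i=11: E-Q = 14 → O
  i=12: O-V = 19 → T
  i=13: L-C =  9 → J
  i=14: K-W = 14 → O
  i=15: C-J = 19 → T
  shifts repeat with period 3: TJO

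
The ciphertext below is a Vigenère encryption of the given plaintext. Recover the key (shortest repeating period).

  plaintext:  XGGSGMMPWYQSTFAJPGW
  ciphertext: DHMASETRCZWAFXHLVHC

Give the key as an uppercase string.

  i= 0: D-X =  6 → G
  i= 1: H-G =  1 → B
  i= 2: M-G =  6 → G
  i= 3: A-S =  8 → I
  i= 4: S-G = 12 → M
  i= 5: E-M = 18 → S
  i= 6: T-M =  7 → H
  i= 7: R-P =  2 → C
  i= 8: C-W =  6 → G
  i= 9: Z-Y =  1 → B
  i=10: W-Q =  6 → G
  i=11: A-S =  8 → I
  i=12: F-T = 12 → M
  i=13: X-F = 18 → S
  i=14: H-A =  7 → H
  i=15: L-J =  2 → C
  i=16: V-P =  6 → G
  i=17: H-G =  1 → B
  i=18: C-W =  6 → G
  shifts repeat with period 8: GBGIMSHC

GBGIMSHC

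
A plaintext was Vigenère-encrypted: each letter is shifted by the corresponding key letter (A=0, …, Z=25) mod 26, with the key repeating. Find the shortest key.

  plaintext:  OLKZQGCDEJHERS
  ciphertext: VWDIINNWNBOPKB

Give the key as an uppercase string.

  i= 0: V-O =  7 → H
  i= 1: W-L = 11 → L
  i= 2: D-K = 19 → T
  i= 3: I-Z =  9 → J
  i= 4: I-Q = 18 → S
  i= 5: N-G =  7 → H
  i= 6: N-C = 11 → L
  i= 7: W-D = 19 → T
  i= 8: N-E =  9 → J
  i= 9: B-J = 18 → S
  i=10: O-H =  7 → H
  i=11: P-E = 11 → L
  i=12: K-R = 19 → T
  i=13: B-S =  9 → J
  shifts repeat with period 5: HLTJS

HLTJS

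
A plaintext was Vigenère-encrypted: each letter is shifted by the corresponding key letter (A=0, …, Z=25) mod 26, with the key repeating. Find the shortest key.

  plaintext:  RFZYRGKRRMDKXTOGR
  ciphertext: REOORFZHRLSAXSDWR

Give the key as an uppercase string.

AZPQ

  i= 0: R-R =  0 → A
  i= 1: E-F = 25 → Z
  i= 2: O-Z = 15 → P
  i= 3: O-Y = 16 → Q
  i= 4: R-R =  0 → A
  i= 5: F-G = 25 → Z
  i= 6: Z-K = 15 → P
  i= 7: H-R = 16 → Q
  i= 8: R-R =  0 → A
  i= 9: L-M = 25 → Z
  i=10: S-D = 15 → P
  i=11: A-K = 16 → Q
  i=12: X-X =  0 → A
  i=13: S-T = 25 → Z
  i=14: D-O = 15 → P
  i=15: W-G = 16 → Q
  i=16: R-R =  0 → A
  shifts repeat with period 4: AZPQ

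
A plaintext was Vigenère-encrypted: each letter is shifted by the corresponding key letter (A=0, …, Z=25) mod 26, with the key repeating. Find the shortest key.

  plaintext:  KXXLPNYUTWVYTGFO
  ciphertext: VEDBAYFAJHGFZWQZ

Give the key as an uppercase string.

LHGQL

  i= 0: V-K = 11 → L
  i= 1: E-X =  7 → H
  i= 2: D-X =  6 → G
  i= 3: B-L = 16 → Q
  i= 4: A-P = 11 → L
  i= 5: Y-N = 11 → L
  i= 6: F-Y =  7 → H
  i= 7: A-U =  6 → G
  i= 8: J-T = 16 → Q
  i= 9: H-W = 11 → L
  i=10: G-V = 11 → L
  i=11: F-Y =  7 → H
  i=12: Z-T =  6 → G
  i=13: W-G = 16 → Q
  i=14: Q-F = 11 → L
  i=15: Z-O = 11 → L
  shifts repeat with period 5: LHGQL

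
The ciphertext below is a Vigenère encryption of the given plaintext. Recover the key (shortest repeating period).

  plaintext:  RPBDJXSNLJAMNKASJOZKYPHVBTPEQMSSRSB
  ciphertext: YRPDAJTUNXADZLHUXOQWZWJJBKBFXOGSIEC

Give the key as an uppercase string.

HCOARMB

  i= 0: Y-R =  7 → H
  i= 1: R-P =  2 → C
  i= 2: P-B = 14 → O
  i= 3: D-D =  0 → A
  i= 4: A-J = 17 → R
  i= 5: J-X = 12 → M
  i= 6: T-S =  1 → B
  i= 7: U-N =  7 → H
  i= 8: N-L =  2 → C
  i= 9: X-J = 14 → O
  i=10: A-A =  0 → A
  i=11: D-M = 17 → R
  i=12: Z-N = 12 → M
  i=13: L-K =  1 → B
  i=14: H-A =  7 → H
  i=15: U-S =  2 → C
  i=16: X-J = 14 → O
  i=17: O-O =  0 → A
  i=18: Q-Z = 17 → R
  i=19: W-K = 12 → M
  i=20: Z-Y =  1 → B
  i=21: W-P =  7 → H
  i=22: J-H =  2 → C
  i=23: J-V = 14 → O
  i=24: B-B =  0 → A
  i=25: K-T = 17 → R
  i=26: B-P = 12 → M
  i=27: F-E =  1 → B
  i=28: X-Q =  7 → H
  i=29: O-M =  2 → C
  i=30: G-S = 14 → O
  i=31: S-S =  0 → A
  i=32: I-R = 17 → R
  i=33: E-S = 12 → M
  i=34: C-B =  1 → B
  shifts repeat with period 7: HCOARMB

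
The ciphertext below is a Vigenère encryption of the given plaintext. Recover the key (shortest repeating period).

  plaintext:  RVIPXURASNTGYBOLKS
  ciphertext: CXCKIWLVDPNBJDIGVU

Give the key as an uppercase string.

LCUV

  i= 0: C-R = 11 → L
  i= 1: X-V =  2 → C
  i= 2: C-I = 20 → U
  i= 3: K-P = 21 → V
  i= 4: I-X = 11 → L
  i= 5: W-U =  2 → C
  i= 6: L-R = 20 → U
  i= 7: V-A = 21 → V
  i= 8: D-S = 11 → L
  i= 9: P-N =  2 → C
  i=10: N-T = 20 → U
  i=11: B-G = 21 → V
  i=12: J-Y = 11 → L
  i=13: D-B =  2 → C
  i=14: I-O = 20 → U
  i=15: G-L = 21 → V
  i=16: V-K = 11 → L
  i=17: U-S =  2 → C
  shifts repeat with period 4: LCUV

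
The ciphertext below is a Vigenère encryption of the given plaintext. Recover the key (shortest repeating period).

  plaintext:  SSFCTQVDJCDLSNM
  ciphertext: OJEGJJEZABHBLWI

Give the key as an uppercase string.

WRZEQTJ

  i= 0: O-S = 22 → W
  i= 1: J-S = 17 → R
  i= 2: E-F = 25 → Z
  i= 3: G-C =  4 → E
  i= 4: J-T = 16 → Q
  i= 5: J-Q = 19 → T
  i= 6: E-V =  9 → J
  i= 7: Z-D = 22 → W
  i= 8: A-J = 17 → R
  i= 9: B-C = 25 → Z
  i=10: H-D =  4 → E
  i=11: B-L = 16 → Q
  i=12: L-S = 19 → T
  i=13: W-N =  9 → J
  i=14: I-M = 22 → W
  shifts repeat with period 7: WRZEQTJ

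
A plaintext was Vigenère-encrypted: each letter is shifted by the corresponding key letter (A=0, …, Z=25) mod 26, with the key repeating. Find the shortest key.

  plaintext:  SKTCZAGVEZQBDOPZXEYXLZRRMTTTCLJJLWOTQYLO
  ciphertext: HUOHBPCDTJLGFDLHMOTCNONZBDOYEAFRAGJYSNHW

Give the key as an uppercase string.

  i= 0: H-S = 15 → P
  i= 1: U-K = 10 → K
  i= 2: O-T = 21 → V
  i= 3: H-C =  5 → F
  i= 4: B-Z =  2 → C
  i= 5: P-A = 15 → P
  i= 6: C-G = 22 → W
  i= 7: D-V =  8 → I
  i= 8: T-E = 15 → P
  i= 9: J-Z = 10 → K
  i=10: L-Q = 21 → V
  i=11: G-B =  5 → F
  i=12: F-D =  2 → C
  i=13: D-O = 15 → P
  i=14: L-P = 22 → W
  i=15: H-Z =  8 → I
  i=16: M-X = 15 → P
  i=17: O-E = 10 → K
  i=18: T-Y = 21 → V
  i=19: C-X =  5 → F
  i=20: N-L =  2 → C
  i=21: O-Z = 15 → P
  i=22: N-R = 22 → W
  i=23: Z-R =  8 → I
  i=24: B-M = 15 → P
  i=25: D-T = 10 → K
  i=26: O-T = 21 → V
  i=27: Y-T =  5 → F
  i=28: E-C =  2 → C
  i=29: A-L = 15 → P
  i=30: F-J = 22 → W
  i=31: R-J =  8 → I
  i=32: A-L = 15 → P
  i=33: G-W = 10 → K
  i=34: J-O = 21 → V
  i=35: Y-T =  5 → F
  i=36: S-Q =  2 → C
  i=37: N-Y = 15 → P
  i=38: H-L = 22 → W
  i=39: W-O =  8 → I
  shifts repeat with period 8: PKVFCPWI

PKVFCPWI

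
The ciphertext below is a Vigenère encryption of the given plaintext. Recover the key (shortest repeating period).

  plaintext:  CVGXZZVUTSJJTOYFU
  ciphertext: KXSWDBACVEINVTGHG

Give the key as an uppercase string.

ICMZECF

  i= 0: K-C =  8 → I
  i= 1: X-V =  2 → C
  i= 2: S-G = 12 → M
  i= 3: W-X = 25 → Z
  i= 4: D-Z =  4 → E
  i= 5: B-Z =  2 → C
  i= 6: A-V =  5 → F
  i= 7: C-U =  8 → I
  i= 8: V-T =  2 → C
  i= 9: E-S = 12 → M
  i=10: I-J = 25 → Z
  i=11: N-J =  4 → E
  i=12: V-T =  2 → C
  i=13: T-O =  5 → F
  i=14: G-Y =  8 → I
  i=15: H-F =  2 → C
  i=16: G-U = 12 → M
  shifts repeat with period 7: ICMZECF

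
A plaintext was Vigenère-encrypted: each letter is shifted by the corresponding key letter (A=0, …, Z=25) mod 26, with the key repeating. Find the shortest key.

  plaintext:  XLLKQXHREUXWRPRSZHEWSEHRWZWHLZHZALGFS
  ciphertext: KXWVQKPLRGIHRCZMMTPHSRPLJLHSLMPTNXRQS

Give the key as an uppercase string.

  i= 0: K-X = 13 → N
  i= 1: X-L = 12 → M
  i= 2: W-L = 11 → L
  i= 3: V-K = 11 → L
  i= 4: Q-Q =  0 → A
  i= 5: K-X = 13 → N
  i= 6: P-H =  8 → I
  i= 7: L-R = 20 → U
  i= 8: R-E = 13 → N
  i= 9: G-U = 12 → M
  i=10: I-X = 11 → L
  i=11: H-W = 11 → L
  i=12: R-R =  0 → A
  i=13: C-P = 13 → N
  i=14: Z-R =  8 → I
  i=15: M-S = 20 → U
  i=16: M-Z = 13 → N
  i=17: T-H = 12 → M
  i=18: P-E = 11 → L
  i=19: H-W = 11 → L
  i=20: S-S =  0 → A
  i=21: R-E = 13 → N
  i=22: P-H =  8 → I
  i=23: L-R = 20 → U
  i=24: J-W = 13 → N
  i=25: L-Z = 12 → M
  i=26: H-W = 11 → L
  i=27: S-H = 11 → L
  i=28: L-L =  0 → A
  i=29: M-Z = 13 → N
  i=30: P-H =  8 → I
  i=31: T-Z = 20 → U
  i=32: N-A = 13 → N
  i=33: X-L = 12 → M
  i=34: R-G = 11 → L
  i=35: Q-F = 11 → L
  i=36: S-S =  0 → A
  shifts repeat with period 8: NMLLANIU

NMLLANIU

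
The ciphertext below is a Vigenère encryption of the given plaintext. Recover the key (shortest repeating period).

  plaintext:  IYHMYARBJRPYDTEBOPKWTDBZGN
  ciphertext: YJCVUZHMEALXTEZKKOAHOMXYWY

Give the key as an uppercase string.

  i= 0: Y-I = 16 → Q
  i= 1: J-Y = 11 → L
  i= 2: C-H = 21 → V
  i= 3: V-M =  9 → J
  i= 4: U-Y = 22 → W
  i= 5: Z-A = 25 → Z
  i= 6: H-R = 16 → Q
  i= 7: M-B = 11 → L
  i= 8: E-J = 21 → V
  i= 9: A-R =  9 → J
  i=10: L-P = 22 → W
  i=11: X-Y = 25 → Z
  i=12: T-D = 16 → Q
  i=13: E-T = 11 → L
  i=14: Z-E = 21 → V
  i=15: K-B =  9 → J
  i=16: K-O = 22 → W
  i=17: O-P = 25 → Z
  i=18: A-K = 16 → Q
  i=19: H-W = 11 → L
  i=20: O-T = 21 → V
  i=21: M-D =  9 → J
  i=22: X-B = 22 → W
  i=23: Y-Z = 25 → Z
  i=24: W-G = 16 → Q
  i=25: Y-N = 11 → L
  shifts repeat with period 6: QLVJWZ

QLVJWZ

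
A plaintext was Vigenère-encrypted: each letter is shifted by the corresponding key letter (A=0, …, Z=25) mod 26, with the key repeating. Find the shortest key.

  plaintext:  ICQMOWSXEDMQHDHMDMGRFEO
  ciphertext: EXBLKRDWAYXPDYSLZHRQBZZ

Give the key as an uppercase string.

  i= 0: E-I = 22 → W
  i= 1: X-C = 21 → V
  i= 2: B-Q = 11 → L
  i= 3: L-M = 25 → Z
  i= 4: K-O = 22 → W
  i= 5: R-W = 21 → V
  i= 6: D-S = 11 → L
  i= 7: W-X = 25 → Z
  i= 8: A-E = 22 → W
  i= 9: Y-D = 21 → V
  i=10: X-M = 11 → L
  i=11: P-Q = 25 → Z
  i=12: D-H = 22 → W
  i=13: Y-D = 21 → V
  i=14: S-H = 11 → L
  i=15: L-M = 25 → Z
  i=16: Z-D = 22 → W
  i=17: H-M = 21 → V
  i=18: R-G = 11 → L
  i=19: Q-R = 25 → Z
  i=20: B-F = 22 → W
  i=21: Z-E = 21 → V
  i=22: Z-O = 11 → L
  shifts repeat with period 4: WVLZ

WVLZ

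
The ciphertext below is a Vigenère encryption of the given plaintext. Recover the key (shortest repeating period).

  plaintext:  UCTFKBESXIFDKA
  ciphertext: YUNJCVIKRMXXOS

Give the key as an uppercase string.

ESU

  i= 0: Y-U =  4 → E
  i= 1: U-C = 18 → S
  i= 2: N-T = 20 → U
  i= 3: J-F =  4 → E
  i= 4: C-K = 18 → S
  i= 5: V-B = 20 → U
  i= 6: I-E =  4 → E
  i= 7: K-S = 18 → S
  i= 8: R-X = 20 → U
  i= 9: M-I =  4 → E
  i=10: X-F = 18 → S
  i=11: X-D = 20 → U
  i=12: O-K =  4 → E
  i=13: S-A = 18 → S
  shifts repeat with period 3: ESU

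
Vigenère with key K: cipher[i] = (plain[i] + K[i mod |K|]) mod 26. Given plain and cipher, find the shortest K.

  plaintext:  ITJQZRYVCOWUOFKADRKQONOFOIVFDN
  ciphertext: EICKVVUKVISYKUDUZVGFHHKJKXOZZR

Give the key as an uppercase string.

WPTUWE

  i= 0: E-I = 22 → W
  i= 1: I-T = 15 → P
  i= 2: C-J = 19 → T
  i= 3: K-Q = 20 → U
  i= 4: V-Z = 22 → W
  i= 5: V-R =  4 → E
  i= 6: U-Y = 22 → W
  i= 7: K-V = 15 → P
  i= 8: V-C = 19 → T
  i= 9: I-O = 20 → U
  i=10: S-W = 22 → W
  i=11: Y-U =  4 → E
  i=12: K-O = 22 → W
  i=13: U-F = 15 → P
  i=14: D-K = 19 → T
  i=15: U-A = 20 → U
  i=16: Z-D = 22 → W
  i=17: V-R =  4 → E
  i=18: G-K = 22 → W
  i=19: F-Q = 15 → P
  i=20: H-O = 19 → T
  i=21: H-N = 20 → U
  i=22: K-O = 22 → W
  i=23: J-F =  4 → E
  i=24: K-O = 22 → W
  i=25: X-I = 15 → P
  i=26: O-V = 19 → T
  i=27: Z-F = 20 → U
  i=28: Z-D = 22 → W
  i=29: R-N =  4 → E
  shifts repeat with period 6: WPTUWE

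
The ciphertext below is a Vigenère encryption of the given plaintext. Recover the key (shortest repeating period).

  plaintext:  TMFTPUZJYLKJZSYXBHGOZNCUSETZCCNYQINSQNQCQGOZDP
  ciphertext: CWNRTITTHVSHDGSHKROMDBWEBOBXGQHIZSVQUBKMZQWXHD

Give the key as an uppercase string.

JKIYEOUK

  i= 0: C-T =  9 → J
  i= 1: W-M = 10 → K
  i= 2: N-F =  8 → I
  i= 3: R-T = 24 → Y
  i= 4: T-P =  4 → E
  i= 5: I-U = 14 → O
  i= 6: T-Z = 20 → U
  i= 7: T-J = 10 → K
  i= 8: H-Y =  9 → J
  i= 9: V-L = 10 → K
  i=10: S-K =  8 → I
  i=11: H-J = 24 → Y
  i=12: D-Z =  4 → E
  i=13: G-S = 14 → O
  i=14: S-Y = 20 → U
  i=15: H-X = 10 → K
  i=16: K-B =  9 → J
  i=17: R-H = 10 → K
  i=18: O-G =  8 → I
  i=19: M-O = 24 → Y
  i=20: D-Z =  4 → E
  i=21: B-N = 14 → O
  i=22: W-C = 20 → U
  i=23: E-U = 10 → K
  i=24: B-S =  9 → J
  i=25: O-E = 10 → K
  i=26: B-T =  8 → I
  i=27: X-Z = 24 → Y
  i=28: G-C =  4 → E
  i=29: Q-C = 14 → O
  i=30: H-N = 20 → U
  i=31: I-Y = 10 → K
  i=32: Z-Q =  9 → J
  i=33: S-I = 10 → K
  i=34: V-N =  8 → I
  i=35: Q-S = 24 → Y
  i=36: U-Q =  4 → E
  i=37: B-N = 14 → O
  i=38: K-Q = 20 → U
  i=39: M-C = 10 → K
  i=40: Z-Q =  9 → J
  i=41: Q-G = 10 → K
  i=42: W-O =  8 → I
  i=43: X-Z = 24 → Y
  i=44: H-D =  4 → E
  i=45: D-P = 14 → O
  shifts repeat with period 8: JKIYEOUK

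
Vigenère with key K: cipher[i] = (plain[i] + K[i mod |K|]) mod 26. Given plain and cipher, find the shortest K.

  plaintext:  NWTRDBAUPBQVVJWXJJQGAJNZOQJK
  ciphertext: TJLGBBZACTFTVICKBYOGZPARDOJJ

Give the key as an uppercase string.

GNSPYAZ

  i= 0: T-N =  6 → G
  i= 1: J-W = 13 → N
  i= 2: L-T = 18 → S
  i= 3: G-R = 15 → P
  i= 4: B-D = 24 → Y
  i= 5: B-B =  0 → A
  i= 6: Z-A = 25 → Z
  i= 7: A-U =  6 → G
  i= 8: C-P = 13 → N
  i= 9: T-B = 18 → S
  i=10: F-Q = 15 → P
  i=11: T-V = 24 → Y
  i=12: V-V =  0 → A
  i=13: I-J = 25 → Z
  i=14: C-W =  6 → G
  i=15: K-X = 13 → N
  i=16: B-J = 18 → S
  i=17: Y-J = 15 → P
  i=18: O-Q = 24 → Y
  i=19: G-G =  0 → A
  i=20: Z-A = 25 → Z
  i=21: P-J =  6 → G
  i=22: A-N = 13 → N
  i=23: R-Z = 18 → S
  i=24: D-O = 15 → P
  i=25: O-Q = 24 → Y
  i=26: J-J =  0 → A
  i=27: J-K = 25 → Z
  shifts repeat with period 7: GNSPYAZ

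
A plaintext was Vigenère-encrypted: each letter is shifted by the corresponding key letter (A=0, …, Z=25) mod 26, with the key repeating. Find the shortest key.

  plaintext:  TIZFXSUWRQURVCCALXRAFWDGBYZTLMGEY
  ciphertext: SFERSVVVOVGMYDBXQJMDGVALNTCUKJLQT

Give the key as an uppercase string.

  i= 0: S-T = 25 → Z
  i= 1: F-I = 23 → X
  i= 2: E-Z =  5 → F
  i= 3: R-F = 12 → M
  i= 4: S-X = 21 → V
  i= 5: V-S =  3 → D
  i= 6: V-U =  1 → B
  i= 7: V-W = 25 → Z
  i= 8: O-R = 23 → X
  i= 9: V-Q =  5 → F
  i=10: G-U = 12 → M
  i=11: M-R = 21 → V
  i=12: Y-V =  3 → D
  i=13: D-C =  1 → B
  i=14: B-C = 25 → Z
  i=15: X-A = 23 → X
  i=16: Q-L =  5 → F
  i=17: J-X = 12 → M
  i=18: M-R = 21 → V
  i=19: D-A =  3 → D
  i=20: G-F =  1 → B
  i=21: V-W = 25 → Z
  i=22: A-D = 23 → X
  i=23: L-G =  5 → F
  i=24: N-B = 12 → M
  i=25: T-Y = 21 → V
  i=26: C-Z =  3 → D
  i=27: U-T =  1 → B
  i=28: K-L = 25 → Z
  i=29: J-M = 23 → X
  i=30: L-G =  5 → F
  i=31: Q-E = 12 → M
  i=32: T-Y = 21 → V
  shifts repeat with period 7: ZXFMVDB

ZXFMVDB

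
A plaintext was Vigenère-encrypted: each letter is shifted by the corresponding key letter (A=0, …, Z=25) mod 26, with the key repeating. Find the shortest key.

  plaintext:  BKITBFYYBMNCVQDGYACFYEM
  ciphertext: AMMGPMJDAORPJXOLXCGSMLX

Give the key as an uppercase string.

ZCENOHLF

  i= 0: A-B = 25 → Z
  i= 1: M-K =  2 → C
  i= 2: M-I =  4 → E
  i= 3: G-T = 13 → N
  i= 4: P-B = 14 → O
  i= 5: M-F =  7 → H
  i= 6: J-Y = 11 → L
  i= 7: D-Y =  5 → F
  i= 8: A-B = 25 → Z
  i= 9: O-M =  2 → C
  i=10: R-N =  4 → E
  i=11: P-C = 13 → N
  i=12: J-V = 14 → O
  i=13: X-Q =  7 → H
  i=14: O-D = 11 → L
  i=15: L-G =  5 → F
  i=16: X-Y = 25 → Z
  i=17: C-A =  2 → C
  i=18: G-C =  4 → E
  i=19: S-F = 13 → N
  i=20: M-Y = 14 → O
  i=21: L-E =  7 → H
  i=22: X-M = 11 → L
  shifts repeat with period 8: ZCENOHLF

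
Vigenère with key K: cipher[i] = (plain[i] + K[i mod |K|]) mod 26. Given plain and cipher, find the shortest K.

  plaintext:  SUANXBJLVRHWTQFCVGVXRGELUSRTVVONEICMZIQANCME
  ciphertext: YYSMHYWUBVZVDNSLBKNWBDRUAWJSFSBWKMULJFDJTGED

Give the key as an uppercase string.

GESZKXNJ

  i= 0: Y-S =  6 → G
  i= 1: Y-U =  4 → E
  i= 2: S-A = 18 → S
  i= 3: M-N = 25 → Z
  i= 4: H-X = 10 → K
  i= 5: Y-B = 23 → X
  i= 6: W-J = 13 → N
  i= 7: U-L =  9 → J
  i= 8: B-V =  6 → G
  i= 9: V-R =  4 → E
  i=10: Z-H = 18 → S
  i=11: V-W = 25 → Z
  i=12: D-T = 10 → K
  i=13: N-Q = 23 → X
  i=14: S-F = 13 → N
  i=15: L-C =  9 → J
  i=16: B-V =  6 → G
  i=17: K-G =  4 → E
  i=18: N-V = 18 → S
  i=19: W-X = 25 → Z
  i=20: B-R = 10 → K
  i=21: D-G = 23 → X
  i=22: R-E = 13 → N
  i=23: U-L =  9 → J
  i=24: A-U =  6 → G
  i=25: W-S =  4 → E
  i=26: J-R = 18 → S
  i=27: S-T = 25 → Z
  i=28: F-V = 10 → K
  i=29: S-V = 23 → X
  i=30: B-O = 13 → N
  i=31: W-N =  9 → J
  i=32: K-E =  6 → G
  i=33: M-I =  4 → E
  i=34: U-C = 18 → S
  i=35: L-M = 25 → Z
  i=36: J-Z = 10 → K
  i=37: F-I = 23 → X
  i=38: D-Q = 13 → N
  i=39: J-A =  9 → J
  i=40: T-N =  6 → G
  i=41: G-C =  4 → E
  i=42: E-M = 18 → S
  i=43: D-E = 25 → Z
  shifts repeat with period 8: GESZKXNJ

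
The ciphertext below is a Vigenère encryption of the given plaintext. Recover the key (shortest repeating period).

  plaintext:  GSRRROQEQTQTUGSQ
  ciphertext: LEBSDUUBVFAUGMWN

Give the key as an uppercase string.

  i= 0: L-G =  5 → F
  i= 1: E-S = 12 → M
  i= 2: B-R = 10 → K
  i= 3: S-R =  1 → B
  i= 4: D-R = 12 → M
  i= 5: U-O =  6 → G
  i= 6: U-Q =  4 → E
  i= 7: B-E = 23 → X
  i= 8: V-Q =  5 → F
  i= 9: F-T = 12 → M
  i=10: A-Q = 10 → K
  i=11: U-T =  1 → B
  i=12: G-U = 12 → M
  i=13: M-G =  6 → G
  i=14: W-S =  4 → E
  i=15: N-Q = 23 → X
  shifts repeat with period 8: FMKBMGEX

FMKBMGEX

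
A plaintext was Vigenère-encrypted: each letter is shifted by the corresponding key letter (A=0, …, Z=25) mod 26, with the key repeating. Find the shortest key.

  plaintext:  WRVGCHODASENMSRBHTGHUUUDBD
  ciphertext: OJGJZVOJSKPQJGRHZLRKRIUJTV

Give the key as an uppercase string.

  i= 0: O-W = 18 → S
  i= 1: J-R = 18 → S
  i= 2: G-V = 11 → L
  i= 3: J-G =  3 → D
  i= 4: Z-C = 23 → X
  i= 5: V-H = 14 → O
  i= 6: O-O =  0 → A
  i= 7: J-D =  6 → G
  i= 8: S-A = 18 → S
  i= 9: K-S = 18 → S
  i=10: P-E = 11 → L
  i=11: Q-N =  3 → D
  i=12: J-M = 23 → X
  i=13: G-S = 14 → O
  i=14: R-R =  0 → A
  i=15: H-B =  6 → G
  i=16: Z-H = 18 → S
  i=17: L-T = 18 → S
  i=18: R-G = 11 → L
  i=19: K-H =  3 → D
  i=20: R-U = 23 → X
  i=21: I-U = 14 → O
  i=22: U-U =  0 → A
  i=23: J-D =  6 → G
  i=24: T-B = 18 → S
  i=25: V-D = 18 → S
  shifts repeat with period 8: SSLDXOAG

SSLDXOAG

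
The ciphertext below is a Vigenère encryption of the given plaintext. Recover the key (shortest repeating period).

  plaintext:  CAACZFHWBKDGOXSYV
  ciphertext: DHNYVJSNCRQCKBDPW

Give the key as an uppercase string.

BHNWWELR

  i= 0: D-C =  1 → B
  i= 1: H-A =  7 → H
  i= 2: N-A = 13 → N
  i= 3: Y-C = 22 → W
  i= 4: V-Z = 22 → W
  i= 5: J-F =  4 → E
  i= 6: S-H = 11 → L
  i= 7: N-W = 17 → R
  i= 8: C-B =  1 → B
  i= 9: R-K =  7 → H
  i=10: Q-D = 13 → N
  i=11: C-G = 22 → W
  i=12: K-O = 22 → W
  i=13: B-X =  4 → E
  i=14: D-S = 11 → L
  i=15: P-Y = 17 → R
  i=16: W-V =  1 → B
  shifts repeat with period 8: BHNWWELR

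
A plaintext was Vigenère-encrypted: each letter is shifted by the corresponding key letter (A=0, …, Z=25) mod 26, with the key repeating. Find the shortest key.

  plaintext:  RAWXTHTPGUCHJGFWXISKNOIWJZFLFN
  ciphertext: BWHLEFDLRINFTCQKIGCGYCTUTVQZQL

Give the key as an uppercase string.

KWLOLY

  i= 0: B-R = 10 → K
  i= 1: W-A = 22 → W
  i= 2: H-W = 11 → L
  i= 3: L-X = 14 → O
  i= 4: E-T = 11 → L
  i= 5: F-H = 24 → Y
  i= 6: D-T = 10 → K
  i= 7: L-P = 22 → W
  i= 8: R-G = 11 → L
  i= 9: I-U = 14 → O
  i=10: N-C = 11 → L
  i=11: F-H = 24 → Y
  i=12: T-J = 10 → K
  i=13: C-G = 22 → W
  i=14: Q-F = 11 → L
  i=15: K-W = 14 → O
  i=16: I-X = 11 → L
  i=17: G-I = 24 → Y
  i=18: C-S = 10 → K
  i=19: G-K = 22 → W
  i=20: Y-N = 11 → L
  i=21: C-O = 14 → O
  i=22: T-I = 11 → L
  i=23: U-W = 24 → Y
  i=24: T-J = 10 → K
  i=25: V-Z = 22 → W
  i=26: Q-F = 11 → L
  i=27: Z-L = 14 → O
  i=28: Q-F = 11 → L
  i=29: L-N = 24 → Y
  shifts repeat with period 6: KWLOLY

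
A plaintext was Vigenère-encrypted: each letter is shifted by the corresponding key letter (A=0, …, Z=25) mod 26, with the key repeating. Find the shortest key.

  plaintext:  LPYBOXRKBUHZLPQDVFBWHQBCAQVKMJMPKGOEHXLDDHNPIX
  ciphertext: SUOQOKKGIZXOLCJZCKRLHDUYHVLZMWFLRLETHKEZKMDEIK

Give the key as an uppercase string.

  i= 0: S-L =  7 → H
  i= 1: U-P =  5 → F
  i= 2: O-Y = 16 → Q
  i= 3: Q-B = 15 → P
  i= 4: O-O =  0 → A
  i= 5: K-X = 13 → N
  i= 6: K-R = 19 → T
  i= 7: G-K = 22 → W
  i= 8: I-B =  7 → H
  i= 9: Z-U =  5 → F
  i=10: X-H = 16 → Q
  i=11: O-Z = 15 → P
  i=12: L-L =  0 → A
  i=13: C-P = 13 → N
  i=14: J-Q = 19 → T
  i=15: Z-D = 22 → W
  i=16: C-V =  7 → H
  i=17: K-F =  5 → F
  i=18: R-B = 16 → Q
  i=19: L-W = 15 → P
  i=20: H-H =  0 → A
  i=21: D-Q = 13 → N
  i=22: U-B = 19 → T
  i=23: Y-C = 22 → W
  i=24: H-A =  7 → H
  i=25: V-Q =  5 → F
  i=26: L-V = 16 → Q
  i=27: Z-K = 15 → P
  i=28: M-M =  0 → A
  i=29: W-J = 13 → N
  i=30: F-M = 19 → T
  i=31: L-P = 22 → W
  i=32: R-K =  7 → H
  i=33: L-G =  5 → F
  i=34: E-O = 16 → Q
  i=35: T-E = 15 → P
  i=36: H-H =  0 → A
  i=37: K-X = 13 → N
  i=38: E-L = 19 → T
  i=39: Z-D = 22 → W
  i=40: K-D =  7 → H
  i=41: M-H =  5 → F
  i=42: D-N = 16 → Q
  i=43: E-P = 15 → P
  i=44: I-I =  0 → A
  i=45: K-X = 13 → N
  shifts repeat with period 8: HFQPANTW

HFQPANTW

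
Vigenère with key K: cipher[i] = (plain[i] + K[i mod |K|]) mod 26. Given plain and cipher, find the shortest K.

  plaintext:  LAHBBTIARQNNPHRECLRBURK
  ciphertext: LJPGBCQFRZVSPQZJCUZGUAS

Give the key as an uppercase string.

  i= 0: L-L =  0 → A
  i= 1: J-A =  9 → J
  i= 2: P-H =  8 → I
  i= 3: G-B =  5 → F
  i= 4: B-B =  0 → A
  i= 5: C-T =  9 → J
  i= 6: Q-I =  8 → I
  i= 7: F-A =  5 → F
  i= 8: R-R =  0 → A
  i= 9: Z-Q =  9 → J
  i=10: V-N =  8 → I
  i=11: S-N =  5 → F
  i=12: P-P =  0 → A
  i=13: Q-H =  9 → J
  i=14: Z-R =  8 → I
  i=15: J-E =  5 → F
  i=16: C-C =  0 → A
  i=17: U-L =  9 → J
  i=18: Z-R =  8 → I
  i=19: G-B =  5 → F
  i=20: U-U =  0 → A
  i=21: A-R =  9 → J
  i=22: S-K =  8 → I
  shifts repeat with period 4: AJIF

AJIF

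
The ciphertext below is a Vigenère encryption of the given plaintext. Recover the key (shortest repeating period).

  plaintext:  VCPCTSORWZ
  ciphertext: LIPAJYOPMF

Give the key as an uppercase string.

  i= 0: L-V = 16 → Q
  i= 1: I-C =  6 → G
  i= 2: P-P =  0 → A
  i= 3: A-C = 24 → Y
  i= 4: J-T = 16 → Q
  i= 5: Y-S =  6 → G
  i= 6: O-O =  0 → A
  i= 7: P-R = 24 → Y
  i= 8: M-W = 16 → Q
  i= 9: F-Z =  6 → G
  shifts repeat with period 4: QGAY

QGAY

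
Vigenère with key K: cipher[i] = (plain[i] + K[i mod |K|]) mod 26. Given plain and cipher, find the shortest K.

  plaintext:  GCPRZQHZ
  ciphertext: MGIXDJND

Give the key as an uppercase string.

GET

  i= 0: M-G =  6 → G
  i= 1: G-C =  4 → E
  i= 2: I-P = 19 → T
  i= 3: X-R =  6 → G
  i= 4: D-Z =  4 → E
  i= 5: J-Q = 19 → T
  i= 6: N-H =  6 → G
  i= 7: D-Z =  4 → E
  shifts repeat with period 3: GET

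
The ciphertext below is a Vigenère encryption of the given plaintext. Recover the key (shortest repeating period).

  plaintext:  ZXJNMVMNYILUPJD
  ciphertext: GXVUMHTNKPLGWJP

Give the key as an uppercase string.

  i= 0: G-Z =  7 → H
  i= 1: X-X =  0 → A
  i= 2: V-J = 12 → M
  i= 3: U-N =  7 → H
  i= 4: M-M =  0 → A
  i= 5: H-V = 12 → M
  i= 6: T-M =  7 → H
  i= 7: N-N =  0 → A
  i= 8: K-Y = 12 → M
  i= 9: P-I =  7 → H
  i=10: L-L =  0 → A
  i=11: G-U = 12 → M
  i=12: W-P =  7 → H
  i=13: J-J =  0 → A
  i=14: P-D = 12 → M
  shifts repeat with period 3: HAM

HAM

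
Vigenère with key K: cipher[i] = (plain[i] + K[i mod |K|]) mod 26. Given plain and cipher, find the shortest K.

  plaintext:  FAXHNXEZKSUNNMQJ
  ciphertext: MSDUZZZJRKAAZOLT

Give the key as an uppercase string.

HSGNMCVK

  i= 0: M-F =  7 → H
  i= 1: S-A = 18 → S
  i= 2: D-X =  6 → G
  i= 3: U-H = 13 → N
  i= 4: Z-N = 12 → M
  i= 5: Z-X =  2 → C
  i= 6: Z-E = 21 → V
  i= 7: J-Z = 10 → K
  i= 8: R-K =  7 → H
  i= 9: K-S = 18 → S
  i=10: A-U =  6 → G
  i=11: A-N = 13 → N
  i=12: Z-N = 12 → M
  i=13: O-M =  2 → C
  i=14: L-Q = 21 → V
  i=15: T-J = 10 → K
  shifts repeat with period 8: HSGNMCVK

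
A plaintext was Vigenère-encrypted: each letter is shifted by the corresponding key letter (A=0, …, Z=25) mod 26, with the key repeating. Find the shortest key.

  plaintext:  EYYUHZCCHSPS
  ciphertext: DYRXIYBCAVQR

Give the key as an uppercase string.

ZATDBZ

  i= 0: D-E = 25 → Z
  i= 1: Y-Y =  0 → A
  i= 2: R-Y = 19 → T
  i= 3: X-U =  3 → D
  i= 4: I-H =  1 → B
  i= 5: Y-Z = 25 → Z
  i= 6: B-C = 25 → Z
  i= 7: C-C =  0 → A
  i= 8: A-H = 19 → T
  i= 9: V-S =  3 → D
  i=10: Q-P =  1 → B
  i=11: R-S = 25 → Z
  shifts repeat with period 6: ZATDBZ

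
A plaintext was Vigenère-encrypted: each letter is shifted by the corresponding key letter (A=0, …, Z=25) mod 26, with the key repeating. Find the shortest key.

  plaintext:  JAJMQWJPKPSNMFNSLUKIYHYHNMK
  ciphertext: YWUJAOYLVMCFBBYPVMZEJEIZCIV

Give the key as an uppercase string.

PWLXKS

  i= 0: Y-J = 15 → P
  i= 1: W-A = 22 → W
  i= 2: U-J = 11 → L
  i= 3: J-M = 23 → X
  i= 4: A-Q = 10 → K
  i= 5: O-W = 18 → S
  i= 6: Y-J = 15 → P
  i= 7: L-P = 22 → W
  i= 8: V-K = 11 → L
  i= 9: M-P = 23 → X
  i=10: C-S = 10 → K
  i=11: F-N = 18 → S
  i=12: B-M = 15 → P
  i=13: B-F = 22 → W
  i=14: Y-N = 11 → L
  i=15: P-S = 23 → X
  i=16: V-L = 10 → K
  i=17: M-U = 18 → S
  i=18: Z-K = 15 → P
  i=19: E-I = 22 → W
  i=20: J-Y = 11 → L
  i=21: E-H = 23 → X
  i=22: I-Y = 10 → K
  i=23: Z-H = 18 → S
  i=24: C-N = 15 → P
  i=25: I-M = 22 → W
  i=26: V-K = 11 → L
  shifts repeat with period 6: PWLXKS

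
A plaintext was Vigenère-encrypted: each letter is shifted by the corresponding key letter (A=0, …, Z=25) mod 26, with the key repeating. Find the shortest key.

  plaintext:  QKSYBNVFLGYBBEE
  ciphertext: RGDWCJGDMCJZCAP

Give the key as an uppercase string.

  i= 0: R-Q =  1 → B
  i= 1: G-K = 22 → W
  i= 2: D-S = 11 → L
  i= 3: W-Y = 24 → Y
  i= 4: C-B =  1 → B
  i= 5: J-N = 22 → W
  i= 6: G-V = 11 → L
  i= 7: D-F = 24 → Y
  i= 8: M-L =  1 → B
  i= 9: C-G = 22 → W
  i=10: J-Y = 11 → L
  i=11: Z-B = 24 → Y
  i=12: C-B =  1 → B
  i=13: A-E = 22 → W
  i=14: P-E = 11 → L
  shifts repeat with period 4: BWLY

BWLY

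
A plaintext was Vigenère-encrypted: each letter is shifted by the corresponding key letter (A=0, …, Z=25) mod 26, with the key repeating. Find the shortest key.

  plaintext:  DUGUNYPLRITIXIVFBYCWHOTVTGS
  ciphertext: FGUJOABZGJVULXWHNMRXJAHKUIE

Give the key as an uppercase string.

  i= 0: F-D =  2 → C
  i= 1: G-U = 12 → M
  i= 2: U-G = 14 → O
  i= 3: J-U = 15 → P
  i= 4: O-N =  1 → B
  i= 5: A-Y =  2 → C
  i= 6: B-P = 12 → M
  i= 7: Z-L = 14 → O
  i= 8: G-R = 15 → P
  i= 9: J-I =  1 → B
  i=10: V-T =  2 → C
  i=11: U-I = 12 → M
  i=12: L-X = 14 → O
  i=13: X-I = 15 → P
  i=14: W-V =  1 → B
  i=15: H-F =  2 → C
  i=16: N-B = 12 → M
  i=17: M-Y = 14 → O
  i=18: R-C = 15 → P
  i=19: X-W =  1 → B
  i=20: J-H =  2 → C
  i=21: A-O = 12 → M
  i=22: H-T = 14 → O
  i=23: K-V = 15 → P
  i=24: U-T =  1 → B
  i=25: I-G =  2 → C
  i=26: E-S = 12 → M
  shifts repeat with period 5: CMOPB

CMOPB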